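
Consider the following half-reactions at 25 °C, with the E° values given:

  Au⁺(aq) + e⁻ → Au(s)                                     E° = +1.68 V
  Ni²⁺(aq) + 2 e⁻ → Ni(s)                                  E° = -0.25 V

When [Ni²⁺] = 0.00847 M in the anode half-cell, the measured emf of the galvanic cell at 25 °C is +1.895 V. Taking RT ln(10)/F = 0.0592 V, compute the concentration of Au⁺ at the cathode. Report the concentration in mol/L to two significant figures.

Au⁺/Au is the cathode, Ni²⁺/Ni the anode: E°cell = +1.93 V, n = 2.
Overall reaction: 2 Au⁺(aq) + Ni(s) → 2 Au(s) + Ni²⁺(aq); Q = [Ni²⁺]^1/[Au⁺]^2.
From E = E° − (0.0592/n) log Q: log Q = (E° − E)·n/0.0592 = (+1.93 − (+1.895))·2/0.0592 = 1.1824.
So 2·log[Au⁺] = 1·log(0.00847) − log Q = -2.0721 − (1.1824) = -3.2545; log[Au⁺] = -3.2545 / 2 = -1.6273; [Au⁺] = 10^(-1.6273) ≈ 0.024 M.

0.024 M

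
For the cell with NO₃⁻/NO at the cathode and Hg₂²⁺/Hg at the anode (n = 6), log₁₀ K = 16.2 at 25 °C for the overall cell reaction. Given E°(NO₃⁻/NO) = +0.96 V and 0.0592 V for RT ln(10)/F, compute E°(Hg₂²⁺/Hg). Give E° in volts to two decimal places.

E°cell = (0.0592/n)·log K = (0.0592/6)(16.2) = +0.160 V.
Since NO₃⁻/NO is the cathode and Hg₂²⁺/Hg the anode, E°cell = E°(NO₃⁻/NO) − E°(Hg₂²⁺/Hg).
So E°(Hg₂²⁺/Hg) = E°(NO₃⁻/NO) − E°cell = (+0.96) − (+0.160) = +0.80 V.

+0.80 V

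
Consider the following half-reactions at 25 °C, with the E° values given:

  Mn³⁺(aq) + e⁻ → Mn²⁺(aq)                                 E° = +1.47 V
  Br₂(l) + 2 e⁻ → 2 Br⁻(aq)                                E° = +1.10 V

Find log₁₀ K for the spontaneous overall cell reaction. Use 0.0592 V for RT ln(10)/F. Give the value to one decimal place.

Cathode: Mn³⁺/Mn²⁺; anode: Br₂/Br⁻. E°cell = +0.37 V, n = 2.
log K = nE°cell / 0.0592 = (2)(+0.37) / 0.0592 = 12.5.

12.5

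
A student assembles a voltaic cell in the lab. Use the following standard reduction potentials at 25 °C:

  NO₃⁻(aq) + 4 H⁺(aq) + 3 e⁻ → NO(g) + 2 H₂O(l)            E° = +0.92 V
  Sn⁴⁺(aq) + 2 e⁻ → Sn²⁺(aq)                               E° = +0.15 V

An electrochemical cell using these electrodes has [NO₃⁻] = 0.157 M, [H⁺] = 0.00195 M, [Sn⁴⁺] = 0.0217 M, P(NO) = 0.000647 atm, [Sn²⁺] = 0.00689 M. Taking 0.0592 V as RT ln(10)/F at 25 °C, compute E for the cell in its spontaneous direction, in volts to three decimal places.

+0.588 V

NO₃⁻/NO is the cathode (higher E°), Sn⁴⁺/Sn²⁺ the anode: E°cell = +0.92 − (+0.15) = +0.77 V, n = 6.
Overall: 2 NO₃⁻(aq) + 8 H⁺(aq) + 3 Sn²⁺(aq) → 2 NO(g) + 4 H₂O(l) + 3 Sn⁴⁺(aq)
Q = P(NO)^2·[Sn⁴⁺]^3 / ([NO₃⁻]^2·[H⁺]^8·[Sn²⁺]^3); log Q = 18.404.
E = E° − (0.0592/n) log Q = +0.77 − (0.0592/6)(18.404) = +0.588 V.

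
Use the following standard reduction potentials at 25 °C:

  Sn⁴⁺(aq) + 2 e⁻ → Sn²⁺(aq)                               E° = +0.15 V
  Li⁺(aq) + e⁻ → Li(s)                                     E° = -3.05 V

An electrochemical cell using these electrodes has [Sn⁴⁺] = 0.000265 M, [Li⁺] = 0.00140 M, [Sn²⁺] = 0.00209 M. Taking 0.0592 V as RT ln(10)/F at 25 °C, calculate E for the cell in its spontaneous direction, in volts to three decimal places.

+3.342 V

Sn⁴⁺/Sn²⁺ is the cathode (higher E°), Li⁺/Li the anode: E°cell = +0.15 − (-3.05) = +3.20 V, n = 2.
Overall: Sn⁴⁺(aq) + 2 Li(s) → Sn²⁺(aq) + 2 Li⁺(aq)
Q = [Sn²⁺]·[Li⁺]^2 / ([Sn⁴⁺]); log Q = -4.811.
E = E° − (0.0592/n) log Q = +3.20 − (0.0592/2)(-4.811) = +3.342 V.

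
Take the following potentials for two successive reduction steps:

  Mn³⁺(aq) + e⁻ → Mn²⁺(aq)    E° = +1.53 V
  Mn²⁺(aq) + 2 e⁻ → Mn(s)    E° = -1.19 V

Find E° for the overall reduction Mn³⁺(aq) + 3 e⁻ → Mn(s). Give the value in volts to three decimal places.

-0.283 V

Adding the free-energy changes (−nFE°) of the two steps gives −n₃FE°₃ = −n₁FE°₁ − n₂FE°₂.
E°₃ = (1×+1.53 + 2×-1.19) / 3 = (-0.850) / 3 = -0.283 V.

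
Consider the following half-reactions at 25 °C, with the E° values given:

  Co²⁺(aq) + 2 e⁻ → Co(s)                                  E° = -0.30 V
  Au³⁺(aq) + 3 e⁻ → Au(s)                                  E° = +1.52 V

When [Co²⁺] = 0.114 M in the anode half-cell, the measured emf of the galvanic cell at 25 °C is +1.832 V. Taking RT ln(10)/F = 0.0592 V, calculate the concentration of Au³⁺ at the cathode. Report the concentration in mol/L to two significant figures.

Au³⁺/Au is the cathode, Co²⁺/Co the anode: E°cell = +1.82 V, n = 6.
Overall reaction: 2 Au³⁺(aq) + 3 Co(s) → 2 Au(s) + 3 Co²⁺(aq); Q = [Co²⁺]^3/[Au³⁺]^2.
From E = E° − (0.0592/n) log Q: log Q = (E° − E)·n/0.0592 = (+1.82 − (+1.832))·6/0.0592 = -1.2162.
So 2·log[Au³⁺] = 3·log(0.114) − log Q = -2.8293 − (-1.2162) = -1.6131; log[Au³⁺] = -1.6131 / 2 = -0.8065; [Au³⁺] = 10^(-0.8065) ≈ 0.16 M.

0.16 M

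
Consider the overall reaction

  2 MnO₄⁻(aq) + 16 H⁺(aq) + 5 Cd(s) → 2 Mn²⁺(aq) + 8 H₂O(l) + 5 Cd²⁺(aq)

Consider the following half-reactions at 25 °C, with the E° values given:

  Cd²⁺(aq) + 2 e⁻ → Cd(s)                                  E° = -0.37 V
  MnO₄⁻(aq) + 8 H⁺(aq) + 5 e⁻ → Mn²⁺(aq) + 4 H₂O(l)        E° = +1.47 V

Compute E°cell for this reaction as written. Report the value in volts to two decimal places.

The MnO₄⁻/Mn²⁺ couple has the higher reduction potential, so it is the cathode; Cd²⁺/Cd is oxidised at the anode.
E°cell = E°(cathode) − E°(anode) = (+1.47) − (-0.37) = +1.84 V.
Since E°cell > 0, the reaction is spontaneous under standard conditions.

+1.84 V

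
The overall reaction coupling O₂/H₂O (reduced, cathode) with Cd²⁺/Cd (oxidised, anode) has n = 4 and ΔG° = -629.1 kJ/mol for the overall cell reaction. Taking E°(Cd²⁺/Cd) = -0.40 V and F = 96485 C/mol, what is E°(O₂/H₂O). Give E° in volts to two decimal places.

E°cell = −ΔG°/(nF) = −(-629.1×10³)/((4)(96485)) = +1.630 V.
Since O₂/H₂O is the cathode and Cd²⁺/Cd the anode, E°cell = E°(O₂/H₂O) − E°(Cd²⁺/Cd).
So E°(O₂/H₂O) = E°cell + E°(Cd²⁺/Cd) = +1.630 + (-0.40) = +1.23 V.

+1.23 V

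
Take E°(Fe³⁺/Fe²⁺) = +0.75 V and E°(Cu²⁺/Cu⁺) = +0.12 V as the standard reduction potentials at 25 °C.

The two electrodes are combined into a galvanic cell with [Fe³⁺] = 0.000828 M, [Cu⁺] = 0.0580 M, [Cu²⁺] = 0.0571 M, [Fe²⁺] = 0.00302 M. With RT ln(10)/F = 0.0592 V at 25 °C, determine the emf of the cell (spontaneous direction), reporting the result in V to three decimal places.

Fe³⁺/Fe²⁺ is the cathode (higher E°), Cu²⁺/Cu⁺ the anode: E°cell = +0.75 − (+0.12) = +0.63 V, n = 1.
Overall: Fe³⁺(aq) + Cu⁺(aq) → Fe²⁺(aq) + Cu²⁺(aq)
Q = [Fe²⁺]·[Cu²⁺] / ([Fe³⁺]·[Cu⁺]); log Q = 0.555.
E = E° − (0.0592/n) log Q = +0.63 − (0.0592/1)(0.555) = +0.597 V.

+0.597 V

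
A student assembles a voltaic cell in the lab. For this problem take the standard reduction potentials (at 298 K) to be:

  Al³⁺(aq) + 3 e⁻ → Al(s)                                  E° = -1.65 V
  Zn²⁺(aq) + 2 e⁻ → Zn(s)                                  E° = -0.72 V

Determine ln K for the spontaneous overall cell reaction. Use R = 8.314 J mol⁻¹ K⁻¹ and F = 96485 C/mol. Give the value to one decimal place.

217.3

Cathode: Zn²⁺/Zn; anode: Al³⁺/Al. E°cell = (-0.72) − (-1.65) = +0.93 V, with n = 6.
ΔG° = −nFE° = −RT ln K, so ln K = nFE°/(RT) = (6)(96485)(+0.93) / ((8.314)(298)) = 217.304.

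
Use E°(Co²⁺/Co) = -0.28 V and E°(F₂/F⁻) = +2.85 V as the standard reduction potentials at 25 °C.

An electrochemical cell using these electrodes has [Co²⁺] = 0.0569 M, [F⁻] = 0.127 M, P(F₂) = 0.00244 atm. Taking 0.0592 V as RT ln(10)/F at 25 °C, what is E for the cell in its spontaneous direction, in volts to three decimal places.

+3.143 V

F₂/F⁻ is the cathode (higher E°), Co²⁺/Co the anode: E°cell = +2.85 − (-0.28) = +3.13 V, n = 2.
Overall: F₂(g) + Co(s) → 2 F⁻(aq) + Co²⁺(aq)
Q = [F⁻]^2·[Co²⁺] / (P(F₂)); log Q = -0.425.
E = E° − (0.0592/n) log Q = +3.13 − (0.0592/2)(-0.425) = +3.143 V.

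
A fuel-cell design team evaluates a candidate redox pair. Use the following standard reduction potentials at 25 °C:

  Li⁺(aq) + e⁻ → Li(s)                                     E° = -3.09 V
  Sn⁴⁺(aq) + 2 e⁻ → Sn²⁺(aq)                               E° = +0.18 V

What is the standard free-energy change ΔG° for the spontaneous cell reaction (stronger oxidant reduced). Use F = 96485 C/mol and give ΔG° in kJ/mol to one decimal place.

Sn⁴⁺/Sn²⁺ (E° = +0.18 V) is the cathode; Li⁺/Li (E° = -3.09 V) is the anode, so E°cell = +3.27 V.
Balancing electrons gives n = 2 (lcm of 2 and 1).
ΔG° = −nFE° = −(2)(96485)(+3.27) = -631,012 J = -631.0 kJ/mol.

-631.0 kJ/mol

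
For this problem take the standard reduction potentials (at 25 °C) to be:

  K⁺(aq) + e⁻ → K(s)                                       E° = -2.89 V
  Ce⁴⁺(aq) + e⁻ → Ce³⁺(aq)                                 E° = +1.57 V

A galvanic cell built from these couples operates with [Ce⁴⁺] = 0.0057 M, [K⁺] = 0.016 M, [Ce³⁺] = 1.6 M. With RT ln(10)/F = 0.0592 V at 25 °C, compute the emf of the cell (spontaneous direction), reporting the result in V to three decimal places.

+4.421 V

Ce⁴⁺/Ce³⁺ is the cathode (higher E°), K⁺/K the anode: E°cell = +1.57 − (-2.89) = +4.46 V, n = 1.
Overall: Ce⁴⁺(aq) + K(s) → Ce³⁺(aq) + K⁺(aq)
Q = [Ce³⁺]·[K⁺] / ([Ce⁴⁺]); log Q = 0.652.
E = E° − (0.0592/n) log Q = +4.46 − (0.0592/1)(0.652) = +4.421 V.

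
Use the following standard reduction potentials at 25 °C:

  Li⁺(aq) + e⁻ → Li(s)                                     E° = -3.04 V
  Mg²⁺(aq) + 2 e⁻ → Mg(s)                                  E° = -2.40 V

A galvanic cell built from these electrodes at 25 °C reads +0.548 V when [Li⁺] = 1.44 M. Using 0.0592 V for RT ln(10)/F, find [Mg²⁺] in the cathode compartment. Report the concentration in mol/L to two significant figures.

0.0016 M

Mg²⁺/Mg is the cathode, Li⁺/Li the anode: E°cell = +0.64 V, n = 2.
Overall reaction: Mg²⁺(aq) + 2 Li(s) → Mg(s) + 2 Li⁺(aq); Q = [Li⁺]^2/[Mg²⁺]^1.
From E = E° − (0.0592/n) log Q: log Q = (E° − E)·n/0.0592 = (+0.64 − (+0.548))·2/0.0592 = 3.1081.
So 1·log[Mg²⁺] = 2·log(1.44) − log Q = 0.3167 − (3.1081) = -2.7914; [Mg²⁺] = 10^(-2.7914) ≈ 0.0016 M.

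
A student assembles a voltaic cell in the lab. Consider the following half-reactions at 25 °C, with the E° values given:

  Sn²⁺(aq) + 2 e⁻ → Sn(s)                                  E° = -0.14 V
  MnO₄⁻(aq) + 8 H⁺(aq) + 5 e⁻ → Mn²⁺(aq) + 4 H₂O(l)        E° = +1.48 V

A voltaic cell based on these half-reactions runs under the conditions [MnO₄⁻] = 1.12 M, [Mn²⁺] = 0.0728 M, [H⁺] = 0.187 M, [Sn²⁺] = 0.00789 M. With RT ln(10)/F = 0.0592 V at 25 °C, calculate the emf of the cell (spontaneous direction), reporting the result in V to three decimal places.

+1.627 V

MnO₄⁻/Mn²⁺ is the cathode (higher E°), Sn²⁺/Sn the anode: E°cell = +1.48 − (-0.14) = +1.62 V, n = 10.
Overall: 2 MnO₄⁻(aq) + 16 H⁺(aq) + 5 Sn(s) → 2 Mn²⁺(aq) + 8 H₂O(l) + 5 Sn²⁺(aq)
Q = [Mn²⁺]^2·[Sn²⁺]^5 / ([MnO₄⁻]^2·[H⁺]^16); log Q = -1.238.
E = E° − (0.0592/n) log Q = +1.62 − (0.0592/10)(-1.238) = +1.627 V.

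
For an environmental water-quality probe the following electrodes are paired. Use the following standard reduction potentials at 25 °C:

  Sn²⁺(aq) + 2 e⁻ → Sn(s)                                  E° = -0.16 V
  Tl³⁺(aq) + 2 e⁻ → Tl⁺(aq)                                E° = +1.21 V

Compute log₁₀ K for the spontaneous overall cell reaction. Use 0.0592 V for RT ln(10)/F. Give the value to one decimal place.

Cathode: Tl³⁺/Tl⁺; anode: Sn²⁺/Sn. E°cell = +1.37 V, n = 2.
log K = nE°cell / 0.0592 = (2)(+1.37) / 0.0592 = 46.3.

46.3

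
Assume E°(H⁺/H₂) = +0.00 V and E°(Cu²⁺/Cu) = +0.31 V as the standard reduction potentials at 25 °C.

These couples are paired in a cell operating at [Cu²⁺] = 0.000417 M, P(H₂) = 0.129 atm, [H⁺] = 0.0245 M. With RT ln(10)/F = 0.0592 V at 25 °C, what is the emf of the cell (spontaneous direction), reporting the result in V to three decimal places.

Cu²⁺/Cu is the cathode (higher E°), H⁺/H₂ the anode: E°cell = +0.31 − (+0.00) = +0.31 V, n = 2.
Overall: Cu²⁺(aq) + H₂(g) → Cu(s) + 2 H⁺(aq)
Q = [H⁺]^2 / ([Cu²⁺]·P(H₂)); log Q = 1.048.
E = E° − (0.0592/n) log Q = +0.31 − (0.0592/2)(1.048) = +0.279 V.

+0.279 V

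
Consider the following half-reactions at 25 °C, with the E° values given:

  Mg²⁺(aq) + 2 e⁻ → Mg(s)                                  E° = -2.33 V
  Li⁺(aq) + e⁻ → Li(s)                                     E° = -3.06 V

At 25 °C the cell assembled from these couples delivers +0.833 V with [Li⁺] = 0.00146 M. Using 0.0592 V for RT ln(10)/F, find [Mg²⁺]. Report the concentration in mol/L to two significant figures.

Mg²⁺/Mg is the cathode, Li⁺/Li the anode: E°cell = +0.73 V, n = 2.
Overall reaction: Mg²⁺(aq) + 2 Li(s) → Mg(s) + 2 Li⁺(aq); Q = [Li⁺]^2/[Mg²⁺]^1.
From E = E° − (0.0592/n) log Q: log Q = (E° − E)·n/0.0592 = (+0.73 − (+0.833))·2/0.0592 = -3.4797.
So 1·log[Mg²⁺] = 2·log(0.00146) − log Q = -5.6713 − (-3.4797) = -2.1916; [Mg²⁺] = 10^(-2.1916) ≈ 0.0064 M.

0.0064 M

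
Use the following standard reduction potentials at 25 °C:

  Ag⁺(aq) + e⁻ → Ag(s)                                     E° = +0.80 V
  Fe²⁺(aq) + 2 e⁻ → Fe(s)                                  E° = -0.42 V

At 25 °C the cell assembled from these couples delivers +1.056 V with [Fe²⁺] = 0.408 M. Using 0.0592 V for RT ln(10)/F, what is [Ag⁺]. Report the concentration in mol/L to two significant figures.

0.0011 M

Ag⁺/Ag is the cathode, Fe²⁺/Fe the anode: E°cell = +1.22 V, n = 2.
Overall reaction: 2 Ag⁺(aq) + Fe(s) → 2 Ag(s) + Fe²⁺(aq); Q = [Fe²⁺]^1/[Ag⁺]^2.
From E = E° − (0.0592/n) log Q: log Q = (E° − E)·n/0.0592 = (+1.22 − (+1.056))·2/0.0592 = 5.5405.
So 2·log[Ag⁺] = 1·log(0.408) − log Q = -0.3893 − (5.5405) = -5.9298; log[Ag⁺] = -5.9298 / 2 = -2.9649; [Ag⁺] = 10^(-2.9649) ≈ 0.0011 M.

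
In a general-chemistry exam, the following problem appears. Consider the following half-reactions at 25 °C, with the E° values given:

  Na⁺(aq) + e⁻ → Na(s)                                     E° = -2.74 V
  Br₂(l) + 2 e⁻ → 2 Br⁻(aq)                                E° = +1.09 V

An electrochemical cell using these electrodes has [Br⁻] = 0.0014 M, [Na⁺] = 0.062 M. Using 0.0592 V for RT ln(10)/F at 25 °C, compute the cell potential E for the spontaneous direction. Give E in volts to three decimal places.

+4.070 V

Br₂/Br⁻ is the cathode (higher E°), Na⁺/Na the anode: E°cell = +1.09 − (-2.74) = +3.83 V, n = 2.
Overall: Br₂(l) + 2 Na(s) → 2 Br⁻(aq) + 2 Na⁺(aq)
Q = [Br⁻]^2·[Na⁺]^2; log Q = -8.123.
E = E° − (0.0592/n) log Q = +3.83 − (0.0592/2)(-8.123) = +4.070 V.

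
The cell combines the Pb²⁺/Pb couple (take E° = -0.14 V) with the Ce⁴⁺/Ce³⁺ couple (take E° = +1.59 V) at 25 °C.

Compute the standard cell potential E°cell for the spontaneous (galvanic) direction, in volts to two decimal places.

The Ce⁴⁺/Ce³⁺ couple has the higher reduction potential, so it is the cathode; Pb²⁺/Pb is oxidised at the anode.
E°cell = E°(cathode) − E°(anode) = (+1.59) − (-0.14) = +1.73 V.

+1.73 V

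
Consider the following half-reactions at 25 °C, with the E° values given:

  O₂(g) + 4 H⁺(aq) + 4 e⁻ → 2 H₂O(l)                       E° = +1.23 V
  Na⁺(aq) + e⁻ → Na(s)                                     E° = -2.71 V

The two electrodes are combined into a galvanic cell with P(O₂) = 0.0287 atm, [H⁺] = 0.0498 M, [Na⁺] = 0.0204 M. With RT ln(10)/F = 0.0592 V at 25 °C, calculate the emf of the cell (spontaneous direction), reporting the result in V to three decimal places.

+3.940 V

O₂/H₂O is the cathode (higher E°), Na⁺/Na the anode: E°cell = +1.23 − (-2.71) = +3.94 V, n = 4.
Overall: O₂(g) + 4 H⁺(aq) + 4 Na(s) → 2 H₂O(l) + 4 Na⁺(aq)
Q = [Na⁺]^4 / (P(O₂)·[H⁺]^4); log Q = -0.008.
E = E° − (0.0592/n) log Q = +3.94 − (0.0592/4)(-0.008) = +3.940 V.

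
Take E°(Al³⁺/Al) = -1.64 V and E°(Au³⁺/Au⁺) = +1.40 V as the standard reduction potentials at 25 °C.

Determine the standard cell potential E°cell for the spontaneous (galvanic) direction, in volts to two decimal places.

The Au³⁺/Au⁺ couple has the higher reduction potential, so it is the cathode; Al³⁺/Al is oxidised at the anode.
E°cell = E°(cathode) − E°(anode) = (+1.40) − (-1.64) = +3.04 V.
Since E°cell > 0, the reaction is spontaneous under standard conditions.

+3.04 V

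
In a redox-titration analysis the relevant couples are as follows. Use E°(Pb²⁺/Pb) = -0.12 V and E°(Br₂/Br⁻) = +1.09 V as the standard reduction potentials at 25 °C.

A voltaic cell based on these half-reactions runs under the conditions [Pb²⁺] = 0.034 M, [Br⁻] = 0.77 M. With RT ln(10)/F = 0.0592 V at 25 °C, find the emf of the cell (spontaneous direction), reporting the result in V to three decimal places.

Br₂/Br⁻ is the cathode (higher E°), Pb²⁺/Pb the anode: E°cell = +1.09 − (-0.12) = +1.21 V, n = 2.
Overall: Br₂(l) + Pb(s) → 2 Br⁻(aq) + Pb²⁺(aq)
Q = [Br⁻]^2·[Pb²⁺]; log Q = -1.696.
E = E° − (0.0592/n) log Q = +1.21 − (0.0592/2)(-1.696) = +1.260 V.

+1.260 V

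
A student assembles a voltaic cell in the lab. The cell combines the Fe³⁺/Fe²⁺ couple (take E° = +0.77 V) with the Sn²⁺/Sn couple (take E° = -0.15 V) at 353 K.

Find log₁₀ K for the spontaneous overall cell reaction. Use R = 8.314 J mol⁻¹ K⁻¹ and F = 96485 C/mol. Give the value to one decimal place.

26.3

Cathode: Fe³⁺/Fe²⁺; anode: Sn²⁺/Sn. E°cell = (+0.77) − (-0.15) = +0.92 V, with n = 2.
ΔG° = −nFE° = −RT ln K, so ln K = nFE°/(RT) = (2)(96485)(+0.92) / ((8.314)(353)) = 60.491.
log₁₀ K = 60.491 / ln 10 = 26.3.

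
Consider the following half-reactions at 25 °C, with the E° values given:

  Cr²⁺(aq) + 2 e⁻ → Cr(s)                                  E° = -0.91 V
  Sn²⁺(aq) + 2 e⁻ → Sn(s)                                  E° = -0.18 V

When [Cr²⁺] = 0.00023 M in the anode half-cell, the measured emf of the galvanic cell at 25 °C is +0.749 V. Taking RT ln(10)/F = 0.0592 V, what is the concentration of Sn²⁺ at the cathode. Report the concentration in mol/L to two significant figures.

Sn²⁺/Sn is the cathode, Cr²⁺/Cr the anode: E°cell = +0.73 V, n = 2.
Overall reaction: Sn²⁺(aq) + Cr(s) → Sn(s) + Cr²⁺(aq); Q = [Cr²⁺]^1/[Sn²⁺]^1.
From E = E° − (0.0592/n) log Q: log Q = (E° − E)·n/0.0592 = (+0.73 − (+0.749))·2/0.0592 = -0.6419.
So 1·log[Sn²⁺] = 1·log(0.00023) − log Q = -3.6383 − (-0.6419) = -2.9964; [Sn²⁺] = 10^(-2.9964) ≈ 0.0010 M.

0.0010 M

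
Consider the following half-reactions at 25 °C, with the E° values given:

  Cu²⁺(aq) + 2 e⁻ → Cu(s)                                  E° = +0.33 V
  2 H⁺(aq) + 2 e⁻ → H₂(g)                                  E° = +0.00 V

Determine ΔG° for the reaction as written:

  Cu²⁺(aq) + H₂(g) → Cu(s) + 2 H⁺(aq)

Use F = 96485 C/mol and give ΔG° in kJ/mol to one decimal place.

As written, Cu²⁺/Cu is reduced (cathode) and H⁺/H₂ is oxidised (anode), so E°cell = (+0.33) − (+0.00) = +0.33 V.
Balancing electrons gives n = 2.
ΔG° = −nFE° = −(2)(96485)(+0.33) = -63,680 J = -63.7 kJ/mol.

-63.7 kJ/mol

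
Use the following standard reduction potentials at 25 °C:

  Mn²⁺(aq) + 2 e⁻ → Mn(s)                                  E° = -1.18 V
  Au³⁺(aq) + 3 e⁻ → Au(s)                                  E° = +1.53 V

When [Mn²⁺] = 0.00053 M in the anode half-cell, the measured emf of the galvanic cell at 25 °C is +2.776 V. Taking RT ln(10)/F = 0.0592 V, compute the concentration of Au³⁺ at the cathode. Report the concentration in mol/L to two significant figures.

0.027 M

Au³⁺/Au is the cathode, Mn²⁺/Mn the anode: E°cell = +2.71 V, n = 6.
Overall reaction: 2 Au³⁺(aq) + 3 Mn(s) → 2 Au(s) + 3 Mn²⁺(aq); Q = [Mn²⁺]^3/[Au³⁺]^2.
From E = E° − (0.0592/n) log Q: log Q = (E° − E)·n/0.0592 = (+2.71 − (+2.776))·6/0.0592 = -6.6892.
So 2·log[Au³⁺] = 3·log(0.00053) − log Q = -9.8272 − (-6.6892) = -3.1380; log[Au³⁺] = -3.1380 / 2 = -1.5690; [Au³⁺] = 10^(-1.5690) ≈ 0.027 M.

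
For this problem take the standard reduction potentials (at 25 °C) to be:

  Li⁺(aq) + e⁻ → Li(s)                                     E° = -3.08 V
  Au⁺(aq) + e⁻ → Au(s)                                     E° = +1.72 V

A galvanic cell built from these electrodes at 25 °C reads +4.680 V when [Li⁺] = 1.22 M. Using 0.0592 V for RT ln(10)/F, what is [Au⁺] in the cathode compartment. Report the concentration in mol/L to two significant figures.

0.011 M

Au⁺/Au is the cathode, Li⁺/Li the anode: E°cell = +4.80 V, n = 1.
Overall reaction: Au⁺(aq) + Li(s) → Au(s) + Li⁺(aq); Q = [Li⁺]^1/[Au⁺]^1.
From E = E° − (0.0592/n) log Q: log Q = (E° − E)·n/0.0592 = (+4.80 − (+4.680))·1/0.0592 = 2.0270.
So 1·log[Au⁺] = 1·log(1.22) − log Q = 0.0864 − (2.0270) = -1.9406; [Au⁺] = 10^(-1.9406) ≈ 0.011 M.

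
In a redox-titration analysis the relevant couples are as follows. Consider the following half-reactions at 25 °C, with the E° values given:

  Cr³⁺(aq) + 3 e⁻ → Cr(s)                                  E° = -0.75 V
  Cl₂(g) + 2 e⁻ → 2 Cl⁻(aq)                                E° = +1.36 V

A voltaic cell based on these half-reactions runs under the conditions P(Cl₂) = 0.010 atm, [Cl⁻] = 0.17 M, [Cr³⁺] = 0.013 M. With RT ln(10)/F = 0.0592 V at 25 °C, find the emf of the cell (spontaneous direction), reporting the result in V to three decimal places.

+2.134 V

Cl₂/Cl⁻ is the cathode (higher E°), Cr³⁺/Cr the anode: E°cell = +1.36 − (-0.75) = +2.11 V, n = 6.
Overall: 3 Cl₂(g) + 2 Cr(s) → 6 Cl⁻(aq) + 2 Cr³⁺(aq)
Q = [Cl⁻]^6·[Cr³⁺]^2 / (P(Cl₂)^3); log Q = -2.389.
E = E° − (0.0592/n) log Q = +2.11 − (0.0592/6)(-2.389) = +2.134 V.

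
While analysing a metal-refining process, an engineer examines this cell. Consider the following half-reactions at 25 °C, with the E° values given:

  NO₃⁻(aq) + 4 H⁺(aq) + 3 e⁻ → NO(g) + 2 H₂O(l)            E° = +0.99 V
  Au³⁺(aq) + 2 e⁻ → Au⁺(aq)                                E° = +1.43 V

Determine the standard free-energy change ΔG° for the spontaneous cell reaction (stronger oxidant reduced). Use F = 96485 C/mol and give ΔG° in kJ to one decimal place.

-254.7 kJ

Au³⁺/Au⁺ (E° = +1.43 V) is the cathode; NO₃⁻/NO (E° = +0.99 V) is the anode, so E°cell = +0.44 V.
Balancing electrons gives n = 6 (lcm of 2 and 3).
ΔG° = −nFE° = −(6)(96485)(+0.44) = -254,720 J = -254.7 kJ.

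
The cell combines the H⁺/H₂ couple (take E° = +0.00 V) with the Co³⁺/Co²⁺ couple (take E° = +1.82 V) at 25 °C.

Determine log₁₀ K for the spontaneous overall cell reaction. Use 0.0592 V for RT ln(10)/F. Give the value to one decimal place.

61.5

Cathode: Co³⁺/Co²⁺; anode: H⁺/H₂. E°cell = +1.82 V, n = 2.
log K = nE°cell / 0.0592 = (2)(+1.82) / 0.0592 = 61.5.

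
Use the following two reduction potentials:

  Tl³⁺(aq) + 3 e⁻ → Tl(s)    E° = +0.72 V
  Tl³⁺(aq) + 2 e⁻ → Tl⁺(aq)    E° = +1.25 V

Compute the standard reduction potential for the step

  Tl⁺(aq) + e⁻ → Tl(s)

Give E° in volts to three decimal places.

-0.340 V

Sequential free energies add, so n₃E°₃ = n₁E°₁ + n₂E°₂.
With n₃ = 3, and the known step contributing 2×(+1.25) V, the unknown satisfies 1·E° = 3×(+0.72) − 2×(+1.25) = -0.340.
E° = -0.340 / 1 = -0.340 V.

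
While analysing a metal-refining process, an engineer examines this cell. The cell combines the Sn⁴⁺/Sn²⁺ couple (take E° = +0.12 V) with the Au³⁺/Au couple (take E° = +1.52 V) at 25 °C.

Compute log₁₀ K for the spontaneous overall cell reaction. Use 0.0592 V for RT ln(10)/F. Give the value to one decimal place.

141.9

Cathode: Au³⁺/Au; anode: Sn⁴⁺/Sn²⁺. E°cell = +1.40 V, n = 6.
log K = nE°cell / 0.0592 = (6)(+1.40) / 0.0592 = 141.9.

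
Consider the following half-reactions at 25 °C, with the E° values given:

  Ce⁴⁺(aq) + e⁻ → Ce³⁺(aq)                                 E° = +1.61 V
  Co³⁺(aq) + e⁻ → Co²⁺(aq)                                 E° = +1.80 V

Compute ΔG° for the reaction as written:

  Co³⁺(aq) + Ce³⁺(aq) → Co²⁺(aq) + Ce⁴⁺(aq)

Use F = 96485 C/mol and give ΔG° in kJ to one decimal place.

As written, Co³⁺/Co²⁺ is reduced (cathode) and Ce⁴⁺/Ce³⁺ is oxidised (anode), so E°cell = (+1.80) − (+1.61) = +0.19 V.
Balancing electrons gives n = 1.
ΔG° = −nFE° = −(1)(96485)(+0.19) = -18,332 J = -18.3 kJ.

-18.3 kJ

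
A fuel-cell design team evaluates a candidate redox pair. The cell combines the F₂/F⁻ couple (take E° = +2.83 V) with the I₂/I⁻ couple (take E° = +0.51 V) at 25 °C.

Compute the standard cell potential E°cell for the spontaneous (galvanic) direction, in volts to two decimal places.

The F₂/F⁻ couple has the higher reduction potential, so it is the cathode; I₂/I⁻ is oxidised at the anode.
E°cell = E°(cathode) − E°(anode) = (+2.83) − (+0.51) = +2.32 V.

+2.32 V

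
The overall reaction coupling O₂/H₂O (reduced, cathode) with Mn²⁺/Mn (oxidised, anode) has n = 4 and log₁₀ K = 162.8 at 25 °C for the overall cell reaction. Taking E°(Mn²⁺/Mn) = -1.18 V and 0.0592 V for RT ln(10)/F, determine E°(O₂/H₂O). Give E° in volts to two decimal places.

E°cell = (0.0592/n)·log K = (0.0592/4)(162.8) = +2.409 V.
Since O₂/H₂O is the cathode and Mn²⁺/Mn the anode, E°cell = E°(O₂/H₂O) − E°(Mn²⁺/Mn).
So E°(O₂/H₂O) = E°cell + E°(Mn²⁺/Mn) = +2.409 + (-1.18) = +1.23 V.

+1.23 V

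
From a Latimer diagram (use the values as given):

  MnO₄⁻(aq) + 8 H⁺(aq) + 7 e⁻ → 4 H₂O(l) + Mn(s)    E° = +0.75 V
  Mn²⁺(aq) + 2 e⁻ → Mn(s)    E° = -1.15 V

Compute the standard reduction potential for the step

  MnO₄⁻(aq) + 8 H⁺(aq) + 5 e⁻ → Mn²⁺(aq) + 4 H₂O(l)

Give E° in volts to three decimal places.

Sequential free energies add, so n₃E°₃ = n₁E°₁ + n₂E°₂.
With n₃ = 7, and the known step contributing 2×(-1.15) V, the unknown satisfies 5·E° = 7×(+0.75) − 2×(-1.15) = +7.550.
E° = +7.550 / 5 = +1.510 V.

+1.510 V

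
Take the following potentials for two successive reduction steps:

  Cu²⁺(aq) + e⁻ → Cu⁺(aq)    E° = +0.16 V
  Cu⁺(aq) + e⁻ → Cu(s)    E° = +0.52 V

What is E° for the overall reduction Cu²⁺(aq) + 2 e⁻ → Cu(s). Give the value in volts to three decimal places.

Standard free energies of sequential steps add: ΔG°₃ = ΔG°₁ + ΔG°₂, so n₃E°₃ = n₁E°₁ + n₂E°₂.
E°₃ = (1×+0.16 + 1×+0.52) / 2 = (+0.680) / 2 = +0.340 V.

+0.340 V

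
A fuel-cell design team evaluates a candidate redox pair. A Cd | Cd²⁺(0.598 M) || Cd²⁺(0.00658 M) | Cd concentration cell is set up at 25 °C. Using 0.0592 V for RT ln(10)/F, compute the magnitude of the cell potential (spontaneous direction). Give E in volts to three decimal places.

For a concentration cell E°cell = 0. The 0.598 M side is the cathode (reduction is favoured where [Cd²⁺] is higher).
With n = 2, E = −(0.0592/2) log([Cd²⁺]ₐₙ/[Cd²⁺]꜀ₐₜ) = −(0.0592/2) log(0.00658/0.598) = −(0.0592/2)(-1.958) = +0.058 V.

+0.058 V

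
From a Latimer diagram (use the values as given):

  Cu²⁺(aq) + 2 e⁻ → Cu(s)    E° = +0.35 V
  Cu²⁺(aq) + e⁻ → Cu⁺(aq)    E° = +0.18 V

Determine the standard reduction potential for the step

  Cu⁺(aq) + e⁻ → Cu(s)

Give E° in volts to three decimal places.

+0.520 V

Sequential free energies add, so n₃E°₃ = n₁E°₁ + n₂E°₂.
With n₃ = 2, and the known step contributing 1×(+0.18) V, the unknown satisfies 1·E° = 2×(+0.35) − 1×(+0.18) = +0.520.
E° = +0.520 / 1 = +0.520 V.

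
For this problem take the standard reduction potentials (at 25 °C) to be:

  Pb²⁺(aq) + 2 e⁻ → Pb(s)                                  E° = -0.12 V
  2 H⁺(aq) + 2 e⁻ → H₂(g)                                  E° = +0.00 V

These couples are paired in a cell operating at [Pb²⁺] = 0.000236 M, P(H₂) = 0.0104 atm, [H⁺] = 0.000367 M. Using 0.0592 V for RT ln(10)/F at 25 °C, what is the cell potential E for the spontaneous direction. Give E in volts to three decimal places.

H⁺/H₂ is the cathode (higher E°), Pb²⁺/Pb the anode: E°cell = +0.00 − (-0.12) = +0.12 V, n = 2.
Overall: 2 H⁺(aq) + Pb(s) → H₂(g) + Pb²⁺(aq)
Q = P(H₂)·[Pb²⁺] / ([H⁺]^2); log Q = 1.261.
E = E° − (0.0592/n) log Q = +0.12 − (0.0592/2)(1.261) = +0.083 V.

+0.083 V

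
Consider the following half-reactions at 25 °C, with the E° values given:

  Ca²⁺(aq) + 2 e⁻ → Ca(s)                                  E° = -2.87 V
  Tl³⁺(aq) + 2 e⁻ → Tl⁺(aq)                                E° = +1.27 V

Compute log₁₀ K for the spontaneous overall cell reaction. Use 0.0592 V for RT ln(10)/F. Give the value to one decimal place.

Cathode: Tl³⁺/Tl⁺; anode: Ca²⁺/Ca. E°cell = +4.14 V, n = 2.
log K = nE°cell / 0.0592 = (2)(+4.14) / 0.0592 = 139.9.

139.9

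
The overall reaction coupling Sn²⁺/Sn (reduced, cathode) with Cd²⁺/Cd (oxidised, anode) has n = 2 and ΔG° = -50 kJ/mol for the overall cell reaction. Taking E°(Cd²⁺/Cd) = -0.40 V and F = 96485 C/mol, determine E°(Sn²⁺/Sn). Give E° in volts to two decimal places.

-0.14 V

E°cell = −ΔG°/(nF) = −(-50×10³)/((2)(96485)) = +0.259 V.
Since Sn²⁺/Sn is the cathode and Cd²⁺/Cd the anode, E°cell = E°(Sn²⁺/Sn) − E°(Cd²⁺/Cd).
So E°(Sn²⁺/Sn) = E°cell + E°(Cd²⁺/Cd) = +0.259 + (-0.40) = -0.14 V.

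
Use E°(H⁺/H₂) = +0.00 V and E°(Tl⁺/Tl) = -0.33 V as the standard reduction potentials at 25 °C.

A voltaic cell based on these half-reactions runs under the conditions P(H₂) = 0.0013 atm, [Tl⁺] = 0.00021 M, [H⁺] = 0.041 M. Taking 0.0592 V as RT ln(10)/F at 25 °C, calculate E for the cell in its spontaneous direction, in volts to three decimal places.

+0.551 V

H⁺/H₂ is the cathode (higher E°), Tl⁺/Tl the anode: E°cell = +0.00 − (-0.33) = +0.33 V, n = 2.
Overall: 2 H⁺(aq) + 2 Tl(s) → H₂(g) + 2 Tl⁺(aq)
Q = P(H₂)·[Tl⁺]^2 / ([H⁺]^2); log Q = -7.467.
E = E° − (0.0592/n) log Q = +0.33 − (0.0592/2)(-7.467) = +0.551 V.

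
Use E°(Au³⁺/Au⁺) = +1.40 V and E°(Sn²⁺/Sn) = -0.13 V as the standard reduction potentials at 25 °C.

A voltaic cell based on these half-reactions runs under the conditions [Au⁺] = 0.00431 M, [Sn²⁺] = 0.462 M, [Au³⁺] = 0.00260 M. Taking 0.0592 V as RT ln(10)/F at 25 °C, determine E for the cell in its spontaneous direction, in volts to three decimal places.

Au³⁺/Au⁺ is the cathode (higher E°), Sn²⁺/Sn the anode: E°cell = +1.40 − (-0.13) = +1.53 V, n = 2.
Overall: Au³⁺(aq) + Sn(s) → Au⁺(aq) + Sn²⁺(aq)
Q = [Au⁺]·[Sn²⁺] / ([Au³⁺]); log Q = -0.116.
E = E° − (0.0592/n) log Q = +1.53 − (0.0592/2)(-0.116) = +1.533 V.

+1.533 V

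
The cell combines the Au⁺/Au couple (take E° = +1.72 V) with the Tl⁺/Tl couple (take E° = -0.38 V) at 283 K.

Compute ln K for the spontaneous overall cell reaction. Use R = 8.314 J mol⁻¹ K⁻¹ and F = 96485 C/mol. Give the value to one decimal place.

86.1

Cathode: Au⁺/Au; anode: Tl⁺/Tl. E°cell = (+1.72) − (-0.38) = +2.10 V, with n = 1.
ΔG° = −nFE° = −RT ln K, so ln K = nFE°/(RT) = (1)(96485)(+2.10) / ((8.314)(283)) = 86.116.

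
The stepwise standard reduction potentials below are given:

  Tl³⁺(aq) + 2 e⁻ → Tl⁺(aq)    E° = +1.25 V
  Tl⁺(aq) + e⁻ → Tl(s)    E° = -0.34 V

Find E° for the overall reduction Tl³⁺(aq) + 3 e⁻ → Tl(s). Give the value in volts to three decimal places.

+0.720 V

Standard free energies of sequential steps add: ΔG°₃ = ΔG°₁ + ΔG°₂, so n₃E°₃ = n₁E°₁ + n₂E°₂.
E°₃ = (2×+1.25 + 1×-0.34) / 3 = (+2.160) / 3 = +0.720 V.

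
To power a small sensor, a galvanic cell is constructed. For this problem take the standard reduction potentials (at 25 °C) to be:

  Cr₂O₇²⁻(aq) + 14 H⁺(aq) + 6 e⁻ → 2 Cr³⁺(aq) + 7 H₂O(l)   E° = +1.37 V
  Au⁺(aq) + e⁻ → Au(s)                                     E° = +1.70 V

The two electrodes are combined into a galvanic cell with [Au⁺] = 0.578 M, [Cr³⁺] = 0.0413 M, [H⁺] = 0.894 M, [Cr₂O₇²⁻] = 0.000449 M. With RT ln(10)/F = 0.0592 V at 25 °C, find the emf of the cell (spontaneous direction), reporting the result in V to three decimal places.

Au⁺/Au is the cathode (higher E°), Cr₂O₇²⁻/Cr³⁺ the anode: E°cell = +1.70 − (+1.37) = +0.33 V, n = 6.
Overall: 6 Au⁺(aq) + 2 Cr³⁺(aq) + 7 H₂O(l) → 6 Au(s) + Cr₂O₇²⁻(aq) + 14 H⁺(aq)
Q = [Cr₂O₇²⁻]·[H⁺]^14 / ([Au⁺]^6·[Cr³⁺]^2); log Q = 0.168.
E = E° − (0.0592/n) log Q = +0.33 − (0.0592/6)(0.168) = +0.328 V.

+0.328 V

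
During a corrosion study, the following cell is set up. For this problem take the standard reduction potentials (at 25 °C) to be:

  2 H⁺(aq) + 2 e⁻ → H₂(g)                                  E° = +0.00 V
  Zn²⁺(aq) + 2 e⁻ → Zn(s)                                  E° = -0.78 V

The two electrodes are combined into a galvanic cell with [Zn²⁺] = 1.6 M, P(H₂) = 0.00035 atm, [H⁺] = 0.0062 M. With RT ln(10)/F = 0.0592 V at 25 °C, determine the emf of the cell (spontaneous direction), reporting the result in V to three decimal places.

+0.746 V

H⁺/H₂ is the cathode (higher E°), Zn²⁺/Zn the anode: E°cell = +0.00 − (-0.78) = +0.78 V, n = 2.
Overall: 2 H⁺(aq) + Zn(s) → H₂(g) + Zn²⁺(aq)
Q = P(H₂)·[Zn²⁺] / ([H⁺]^2); log Q = 1.163.
E = E° − (0.0592/n) log Q = +0.78 − (0.0592/2)(1.163) = +0.746 V.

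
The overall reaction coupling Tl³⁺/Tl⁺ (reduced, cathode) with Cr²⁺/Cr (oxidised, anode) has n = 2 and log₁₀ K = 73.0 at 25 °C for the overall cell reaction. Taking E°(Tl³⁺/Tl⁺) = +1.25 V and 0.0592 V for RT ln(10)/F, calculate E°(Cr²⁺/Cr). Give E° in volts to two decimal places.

E°cell = (0.0592/n)·log K = (0.0592/2)(73.0) = +2.161 V.
Since Tl³⁺/Tl⁺ is the cathode and Cr²⁺/Cr the anode, E°cell = E°(Tl³⁺/Tl⁺) − E°(Cr²⁺/Cr).
So E°(Cr²⁺/Cr) = E°(Tl³⁺/Tl⁺) − E°cell = (+1.25) − (+2.161) = -0.91 V.

-0.91 V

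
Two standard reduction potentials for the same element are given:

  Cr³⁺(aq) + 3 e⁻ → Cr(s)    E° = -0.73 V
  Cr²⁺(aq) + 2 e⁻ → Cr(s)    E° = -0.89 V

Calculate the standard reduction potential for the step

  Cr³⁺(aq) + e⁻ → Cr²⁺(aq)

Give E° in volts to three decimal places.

-0.410 V

Sequential free energies add, so n₃E°₃ = n₁E°₁ + n₂E°₂.
With n₃ = 3, and the known step contributing 2×(-0.89) V, the unknown satisfies 1·E° = 3×(-0.73) − 2×(-0.89) = -0.410.
E° = -0.410 / 1 = -0.410 V.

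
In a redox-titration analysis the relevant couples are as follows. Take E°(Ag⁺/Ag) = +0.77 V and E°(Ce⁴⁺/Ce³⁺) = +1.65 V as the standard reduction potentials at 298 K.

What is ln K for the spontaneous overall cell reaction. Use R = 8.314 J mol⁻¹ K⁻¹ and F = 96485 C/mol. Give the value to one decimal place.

Cathode: Ce⁴⁺/Ce³⁺; anode: Ag⁺/Ag. E°cell = (+1.65) − (+0.77) = +0.88 V, with n = 1.
ΔG° = −nFE° = −RT ln K, so ln K = nFE°/(RT) = (1)(96485)(+0.88) / ((8.314)(298)) = 34.270.

34.3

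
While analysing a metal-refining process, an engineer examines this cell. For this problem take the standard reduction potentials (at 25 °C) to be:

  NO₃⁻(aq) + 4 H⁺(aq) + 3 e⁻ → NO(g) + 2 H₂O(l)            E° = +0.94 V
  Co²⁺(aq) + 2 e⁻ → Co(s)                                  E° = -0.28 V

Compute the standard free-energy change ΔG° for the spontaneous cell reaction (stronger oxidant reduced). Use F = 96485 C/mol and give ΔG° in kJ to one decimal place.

NO₃⁻/NO (E° = +0.94 V) is the cathode; Co²⁺/Co (E° = -0.28 V) is the anode, so E°cell = +1.22 V.
Balancing electrons gives n = 6 (lcm of 3 and 2).
ΔG° = −nFE° = −(6)(96485)(+1.22) = -706,270 J = -706.3 kJ.

-706.3 kJ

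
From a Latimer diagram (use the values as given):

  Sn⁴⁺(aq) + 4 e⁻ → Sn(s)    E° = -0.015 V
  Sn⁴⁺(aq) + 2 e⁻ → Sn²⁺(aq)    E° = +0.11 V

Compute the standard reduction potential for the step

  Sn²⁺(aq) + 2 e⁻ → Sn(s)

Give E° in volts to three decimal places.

Sequential free energies add, so n₃E°₃ = n₁E°₁ + n₂E°₂.
With n₃ = 4, and the known step contributing 2×(+0.11) V, the unknown satisfies 2·E° = 4×(-0.015) − 2×(+0.11) = -0.280.
E° = -0.280 / 2 = -0.140 V.

-0.140 V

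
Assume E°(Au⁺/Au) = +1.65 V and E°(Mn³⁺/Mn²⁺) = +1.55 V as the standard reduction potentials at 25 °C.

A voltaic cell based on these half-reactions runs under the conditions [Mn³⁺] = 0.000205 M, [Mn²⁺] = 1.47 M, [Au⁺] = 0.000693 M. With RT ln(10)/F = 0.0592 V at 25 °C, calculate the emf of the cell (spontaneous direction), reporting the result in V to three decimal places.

+0.141 V

Au⁺/Au is the cathode (higher E°), Mn³⁺/Mn²⁺ the anode: E°cell = +1.65 − (+1.55) = +0.10 V, n = 1.
Overall: Au⁺(aq) + Mn²⁺(aq) → Au(s) + Mn³⁺(aq)
Q = [Mn³⁺] / ([Au⁺]·[Mn²⁺]); log Q = -0.696.
E = E° − (0.0592/n) log Q = +0.10 − (0.0592/1)(-0.696) = +0.141 V.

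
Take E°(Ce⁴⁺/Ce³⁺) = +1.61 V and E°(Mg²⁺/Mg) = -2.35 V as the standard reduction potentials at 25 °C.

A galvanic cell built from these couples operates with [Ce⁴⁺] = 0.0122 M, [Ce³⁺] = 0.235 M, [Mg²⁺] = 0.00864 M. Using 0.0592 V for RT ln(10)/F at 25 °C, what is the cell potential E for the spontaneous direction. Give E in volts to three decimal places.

+3.945 V

Ce⁴⁺/Ce³⁺ is the cathode (higher E°), Mg²⁺/Mg the anode: E°cell = +1.61 − (-2.35) = +3.96 V, n = 2.
Overall: 2 Ce⁴⁺(aq) + Mg(s) → 2 Ce³⁺(aq) + Mg²⁺(aq)
Q = [Ce³⁺]^2·[Mg²⁺] / ([Ce⁴⁺]^2); log Q = 0.506.
E = E° − (0.0592/n) log Q = +3.96 − (0.0592/2)(0.506) = +3.945 V.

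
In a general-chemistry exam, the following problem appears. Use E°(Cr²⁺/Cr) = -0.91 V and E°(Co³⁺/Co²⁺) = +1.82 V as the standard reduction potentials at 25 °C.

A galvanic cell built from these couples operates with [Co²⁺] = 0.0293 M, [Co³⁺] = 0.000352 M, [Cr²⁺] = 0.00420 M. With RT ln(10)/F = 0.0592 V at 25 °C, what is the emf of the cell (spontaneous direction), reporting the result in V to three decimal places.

+2.687 V

Co³⁺/Co²⁺ is the cathode (higher E°), Cr²⁺/Cr the anode: E°cell = +1.82 − (-0.91) = +2.73 V, n = 2.
Overall: 2 Co³⁺(aq) + Cr(s) → 2 Co²⁺(aq) + Cr²⁺(aq)
Q = [Co²⁺]^2·[Cr²⁺] / ([Co³⁺]^2); log Q = 1.464.
E = E° − (0.0592/n) log Q = +2.73 − (0.0592/2)(1.464) = +2.687 V.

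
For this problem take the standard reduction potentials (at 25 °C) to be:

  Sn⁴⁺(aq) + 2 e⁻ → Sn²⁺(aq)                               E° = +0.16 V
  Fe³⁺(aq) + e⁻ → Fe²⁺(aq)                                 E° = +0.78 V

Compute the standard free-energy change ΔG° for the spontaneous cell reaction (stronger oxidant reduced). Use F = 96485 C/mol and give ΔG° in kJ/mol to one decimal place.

-119.6 kJ/mol

Fe³⁺/Fe²⁺ (E° = +0.78 V) is the cathode; Sn⁴⁺/Sn²⁺ (E° = +0.16 V) is the anode, so E°cell = +0.62 V.
Balancing electrons gives n = 2 (lcm of 1 and 2).
ΔG° = −nFE° = −(2)(96485)(+0.62) = -119,641 J = -119.6 kJ/mol.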